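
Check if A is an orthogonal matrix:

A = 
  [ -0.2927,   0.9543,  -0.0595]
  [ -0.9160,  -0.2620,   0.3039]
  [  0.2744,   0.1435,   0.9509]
Yes

AᵀA = 
  [  1,   0,   0]
  [  0,   0.9999,   0.0001]
  [  0,   0.0001,   1.0001]
≈ I (equal to I up to the 4-dp rounding of the entries)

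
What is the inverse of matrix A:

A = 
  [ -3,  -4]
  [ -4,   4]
det(A) = (-3)(4) - (-4)(-4) = -28
For a 2×2 matrix, A⁻¹ = (1/det(A)) · [[d, -b], [-c, a]]
    = (-1/28) · [[4, 4], [4, -3]]

A⁻¹ = 
  [-1/7, -1/7]
  [-1/7, 3/28]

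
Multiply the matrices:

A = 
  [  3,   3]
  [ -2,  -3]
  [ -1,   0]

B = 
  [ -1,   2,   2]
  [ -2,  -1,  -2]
A is 3×2 and B is 2×3, so AB is 3×3. Each entry is (row of A)·(column of B):
AB[1,1] = (3)(-1) + (3)(-2) = -9
AB[1,2] = (3)(2) + (3)(-1) = 3
AB[1,3] = (3)(2) + (3)(-2) = 0
AB[2,1] = (-2)(-1) + (-3)(-2) = 8
AB[2,2] = (-2)(2) + (-3)(-1) = -1
AB[2,3] = (-2)(2) + (-3)(-2) = 2
AB[3,1] = (-1)(-1) + (0)(-2) = 1
AB[3,2] = (-1)(2) + (0)(-1) = -2
AB[3,3] = (-1)(2) + (0)(-2) = -2

AB = 
  [ -9,   3,   0]
  [  8,  -1,   2]
  [  1,  -2,  -2]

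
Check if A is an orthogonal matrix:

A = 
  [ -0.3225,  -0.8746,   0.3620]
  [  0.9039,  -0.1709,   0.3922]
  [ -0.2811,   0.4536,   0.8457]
Yes

AᵀA = 
  [  1.0001,   0.0001,   0]
  [  0.0001,   0.9999,   0]
  [  0,   0,   1.0001]
≈ I (equal to I up to the 4-dp rounding of the entries)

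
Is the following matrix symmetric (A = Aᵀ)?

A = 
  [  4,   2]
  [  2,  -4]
Yes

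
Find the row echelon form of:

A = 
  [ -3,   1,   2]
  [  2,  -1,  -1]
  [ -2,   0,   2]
Row operations:
R2 → R2 + (2/3)·R1
R3 → R3 - (2/3)·R1
R3 → R3 - (2)·R2

Resulting echelon form:
REF = 
  [  -3,    1,    2]
  [   0, -1/3,  1/3]
  [   0,    0,    0]

Rank = 2 (number of non-zero pivot rows).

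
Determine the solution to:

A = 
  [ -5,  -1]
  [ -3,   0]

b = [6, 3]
Row reduce the augmented matrix [A|b]:
R2 → R2 - (3/5)·R1
REF = 
  [  -5,   -1,    6]
  [   0,  3/5, -3/5]

Back-substitution:
x₂ = (-3/5) / (3/5) = -1
x₁ = (6 - (-1)(-1)) / (-5) = -1

x = [-1, -1]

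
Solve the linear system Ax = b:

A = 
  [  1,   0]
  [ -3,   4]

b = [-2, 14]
x = [-2, 2]

Row reduce the augmented matrix [A|b]:
R2 → R2 + (3)·R1
REF = 
  [  1,   0,  -2]
  [  0,   4,   8]

Back-substitution:
x₂ = 8 / 4 = 2
x₁ = (-2 - (0)(2)) / 1 = -2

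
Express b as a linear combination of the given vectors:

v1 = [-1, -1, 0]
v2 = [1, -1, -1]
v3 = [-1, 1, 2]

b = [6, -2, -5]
c1 = -2, c2 = 3, c3 = -1

b = -2·v1 + 3·v2 + -1·v3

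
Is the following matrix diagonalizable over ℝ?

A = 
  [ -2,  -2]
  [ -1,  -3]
Yes

tr(A) = -5, det(A) = 4
Characteristic polynomial: λ² - tr(A)λ + det(A) = λ² + 5λ + 4
λ² + 5λ + 4 = (λ + 4)(λ + 1)
Eigenvalues: -1, -4
λ=-4: alg. mult. = 1, geom. mult. = 2 - rank(A - (-4)I) = 2 - 1 = 1
λ=-1: alg. mult. = 1, geom. mult. = 2 - rank(A - (-1)I) = 2 - 1 = 1
Sum of geometric multiplicities equals n, so A has n independent eigenvectors.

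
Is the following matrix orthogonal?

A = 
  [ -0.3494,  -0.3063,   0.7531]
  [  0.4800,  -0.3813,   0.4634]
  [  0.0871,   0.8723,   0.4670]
No

AᵀA = 
  [  0.3601,   0,   0]
  [  0,   1.0001,   0]
  [  0,   0,   1]
≠ I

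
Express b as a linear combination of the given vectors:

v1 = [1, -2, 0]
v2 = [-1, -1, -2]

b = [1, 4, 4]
c1 = -1, c2 = -2

b = -1·v1 + -2·v2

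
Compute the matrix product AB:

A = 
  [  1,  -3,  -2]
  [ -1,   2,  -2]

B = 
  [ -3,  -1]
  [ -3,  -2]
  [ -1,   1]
AB = 
  [  8,   3]
  [ -1,  -5]

A is 2×3 and B is 3×2, so AB is 2×2. Each entry is (row of A)·(column of B):
AB[1,1] = (1)(-3) + (-3)(-3) + (-2)(-1) = 8
AB[1,2] = (1)(-1) + (-3)(-2) + (-2)(1) = 3
AB[2,1] = (-1)(-3) + (2)(-3) + (-2)(-1) = -1
AB[2,2] = (-1)(-1) + (2)(-2) + (-2)(1) = -5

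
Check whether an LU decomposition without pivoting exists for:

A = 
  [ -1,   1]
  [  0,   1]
Yes.
A[1,1] = -1 ≠ 0, so Gaussian elimination proceeds without a row swap: multiplier ℓ₂₁ = (0)/(-1) = 0, and U[2,2] = 1 - (0)(1) = 1.
L = 
  [  1,   0]
  [  0,   1]
U = 
  [ -1,   1]
  [  0,   1]
Check row 2 of LU: [(0)(-1), (0)(1) + 1] = [0, 1] = row 2 of A ✓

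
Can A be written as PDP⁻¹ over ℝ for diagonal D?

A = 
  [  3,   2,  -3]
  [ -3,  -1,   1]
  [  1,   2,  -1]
No

Characteristic polynomial: det(λI - A) = λ³ - λ² + 2λ - 8
Testing integer divisors of the constant term: p(2) = 0, so (λ - 2) is a factor:
p(λ) = (λ - 2)(λ² + λ + 4)
λ² + λ + 4 = 0  ⇒  λ = (-1 ± √((1)² - 4·(4)))/2 = (-1 ± √(-15))/2
  = (-1 + i√15)/2,  (-1 - i√15)/2
Eigenvalues: 2, (-1 + i√15)/2, (-1 - i√15)/2  (≈ 2, -0.5 + 1.936i, -0.5 - 1.936i)
Has complex eigenvalues (not diagonalizable over ℝ).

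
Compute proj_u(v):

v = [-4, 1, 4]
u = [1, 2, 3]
v·u = (-4)(1) + (1)(2) + (4)(3) = 10
u·u = (1)² + (2)² + (3)² = 14
proj_u(v) = (v·u / u·u) × u = (10/14) × u = (5/7) × u

proj_u(v) = [5/7, 10/7, 15/7]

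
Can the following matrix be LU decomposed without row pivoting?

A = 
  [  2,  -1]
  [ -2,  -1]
Yes.
A[1,1] = 2 ≠ 0, so Gaussian elimination proceeds without a row swap: multiplier ℓ₂₁ = (-2)/(2) = -1, and U[2,2] = -1 - (-1)(-1) = -2.
L = 
  [  1,   0]
  [ -1,   1]
U = 
  [  2,  -1]
  [  0,  -2]
Check row 2 of LU: [(-1)(2), (-1)(-1) + (-2)] = [-2, -1] = row 2 of A ✓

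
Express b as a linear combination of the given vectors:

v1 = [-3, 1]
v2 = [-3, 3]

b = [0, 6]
c1 = -3, c2 = 3

b = -3·v1 + 3·v2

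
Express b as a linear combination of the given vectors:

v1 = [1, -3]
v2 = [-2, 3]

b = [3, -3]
c1 = -1, c2 = -2

b = -1·v1 + -2·v2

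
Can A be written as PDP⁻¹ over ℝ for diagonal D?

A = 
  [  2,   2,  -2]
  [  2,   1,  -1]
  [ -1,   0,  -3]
Yes

Characteristic polynomial: det(λI - A) = λ³ - 13λ - 6
By the rational root theorem any rational root is an integer dividing 6; none of those is a root, so p(λ) has no rational roots and hence (being an irreducible cubic) no repeated roots.
Discriminant of the cubic: Δ = 7816
Δ > 0 ⇒ three distinct real eigenvalues: λ ≈ -3.348, -0.4695, 3.817
Three distinct real eigenvalues, so A has 3 independent eigenvectors.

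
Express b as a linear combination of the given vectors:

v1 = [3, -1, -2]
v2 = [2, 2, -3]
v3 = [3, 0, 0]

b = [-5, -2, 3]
c1 = 0, c2 = -1, c3 = -1

b = 0·v1 + -1·v2 + -1·v3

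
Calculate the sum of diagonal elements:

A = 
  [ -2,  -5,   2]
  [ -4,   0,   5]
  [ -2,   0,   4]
2

tr(A) = -2 + 0 + 4 = 2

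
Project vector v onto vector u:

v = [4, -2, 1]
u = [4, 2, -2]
v·u = (4)(4) + (-2)(2) + (1)(-2) = 10
u·u = (4)² + (2)² + (-2)² = 24
proj_u(v) = (v·u / u·u) × u = (10/24) × u = (5/12) × u

proj_u(v) = [5/3, 5/6, -5/6]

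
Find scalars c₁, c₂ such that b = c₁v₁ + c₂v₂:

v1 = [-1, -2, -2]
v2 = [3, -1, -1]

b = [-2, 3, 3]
c1 = -1, c2 = -1

b = -1·v1 + -1·v2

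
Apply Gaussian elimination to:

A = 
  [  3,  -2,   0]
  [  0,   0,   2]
Row operations:
No row operations needed (already in echelon form).

Resulting echelon form:
REF = 
  [  3,  -2,   0]
  [  0,   0,   2]

Rank = 2 (number of non-zero pivot rows).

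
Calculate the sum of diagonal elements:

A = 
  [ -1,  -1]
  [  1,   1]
0

tr(A) = -1 + 1 = 0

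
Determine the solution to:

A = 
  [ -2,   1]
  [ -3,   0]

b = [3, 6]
x = [-2, -1]

Row reduce the augmented matrix [A|b]:
R2 → R2 - (3/2)·R1
REF = 
  [  -2,    1,    3]
  [   0, -3/2,  3/2]

Back-substitution:
x₂ = (3/2) / (-3/2) = -1
x₁ = (3 - (1)(-1)) / (-2) = -2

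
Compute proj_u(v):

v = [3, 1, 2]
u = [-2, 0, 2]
v·u = (3)(-2) + (1)(0) + (2)(2) = -2
u·u = (-2)² + (0)² + (2)² = 8
proj_u(v) = (v·u / u·u) × u = (-2/8) × u = (-1/4) × u

proj_u(v) = [1/2, 0, -1/2]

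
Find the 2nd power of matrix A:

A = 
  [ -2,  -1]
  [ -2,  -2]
A² = A·A:
A²[1,1] = (-2)(-2) + (-1)(-2) = 6
A²[1,2] = (-2)(-1) + (-1)(-2) = 4
A²[2,1] = (-2)(-2) + (-2)(-2) = 8
A²[2,2] = (-2)(-1) + (-2)(-2) = 6
A² = 
  [  6,   4]
  [  8,   6]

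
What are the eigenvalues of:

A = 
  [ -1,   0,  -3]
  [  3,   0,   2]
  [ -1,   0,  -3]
λ = 0, 0, -4

Characteristic polynomial: det(λI - A) = λ³ + 4λ²
The constant term is 0, so λ = 0 is a root: p(λ) = λ(λ² + 4λ)
λ² + 4λ = λ(λ + 4)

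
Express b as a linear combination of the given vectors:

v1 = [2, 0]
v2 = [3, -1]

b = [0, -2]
c1 = -3, c2 = 2

b = -3·v1 + 2·v2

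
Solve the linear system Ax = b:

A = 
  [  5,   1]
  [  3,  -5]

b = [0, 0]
Row reduce the augmented matrix [A|b]:
R2 → R2 - (3/5)·R1
REF = 
  [    5,     1,     0]
  [    0, -28/5,     0]

Back-substitution:
x₂ = 0 / (-28/5) = 0
x₁ = (0 - (1)(0)) / 5 = 0

x = [0, 0]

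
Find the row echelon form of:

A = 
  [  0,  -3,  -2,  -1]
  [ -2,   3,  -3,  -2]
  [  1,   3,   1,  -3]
Row operations:
Swap R1 ↔ R2
R3 → R3 + (1/2)·R1
R3 → R3 + (3/2)·R2

Resulting echelon form:
REF = 
  [   -2,     3,    -3,    -2]
  [    0,    -3,    -2,    -1]
  [    0,     0,  -7/2, -11/2]

Rank = 3 (number of non-zero pivot rows).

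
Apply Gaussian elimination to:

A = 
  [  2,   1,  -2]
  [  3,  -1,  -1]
Row operations:
R2 → R2 - (3/2)·R1

Resulting echelon form:
REF = 
  [   2,    1,   -2]
  [   0, -5/2,    2]

Rank = 2 (number of non-zero pivot rows).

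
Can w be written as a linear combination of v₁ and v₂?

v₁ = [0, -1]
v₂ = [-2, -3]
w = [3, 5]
Yes

Form the augmented matrix and row-reduce:
[v₁|v₂|w] = 
  [  0,  -2,   3]
  [ -1,  -3,   5]
Swap R1 ↔ R2
REF = 
  [ -1,  -3,   5]
  [  0,  -2,   3]

No row of the form [0 0 | nonzero], so the system is consistent. Back-substitution gives c₁ = -1/2, c₂ = -3/2: w = (-1/2)·v₁ + (-3/2)·v₂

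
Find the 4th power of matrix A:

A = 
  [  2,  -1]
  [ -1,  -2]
A^4 = 
  [ 25,   0]
  [  0,  25]

A² = A·A:
A²[1,1] = (2)(2) + (-1)(-1) = 5
A²[1,2] = (2)(-1) + (-1)(-2) = 0
A²[2,1] = (-1)(2) + (-2)(-1) = 0
A²[2,2] = (-1)(-1) + (-2)(-2) = 5
A² = 
  [  5,   0]
  [  0,   5]

A^3 = A^2·A:
A^3[1,1] = (5)(2) + (0)(-1) = 10
A^3[1,2] = (5)(-1) + (0)(-2) = -5
A^3[2,1] = (0)(2) + (5)(-1) = -5
A^3[2,2] = (0)(-1) + (5)(-2) = -10
A^3 = 
  [ 10,  -5]
  [ -5, -10]

A^4 = A^3·A:
A^4[1,1] = (10)(2) + (-5)(-1) = 25
A^4[1,2] = (10)(-1) + (-5)(-2) = 0
A^4[2,1] = (-5)(2) + (-10)(-1) = 0
A^4[2,2] = (-5)(-1) + (-10)(-2) = 25
A^4 = 
  [ 25,   0]
  [  0,  25]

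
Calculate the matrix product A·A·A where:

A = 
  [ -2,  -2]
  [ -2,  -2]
A² = A·A:
A²[1,1] = (-2)(-2) + (-2)(-2) = 8
A²[1,2] = (-2)(-2) + (-2)(-2) = 8
A²[2,1] = (-2)(-2) + (-2)(-2) = 8
A²[2,2] = (-2)(-2) + (-2)(-2) = 8
A² = 
  [  8,   8]
  [  8,   8]

A^3 = A^2·A:
A^3[1,1] = (8)(-2) + (8)(-2) = -32
A^3[1,2] = (8)(-2) + (8)(-2) = -32
A^3[2,1] = (8)(-2) + (8)(-2) = -32
A^3[2,2] = (8)(-2) + (8)(-2) = -32
A^3 = 
  [-32, -32]
  [-32, -32]

Therefore
A^3 = 
  [-32, -32]
  [-32, -32]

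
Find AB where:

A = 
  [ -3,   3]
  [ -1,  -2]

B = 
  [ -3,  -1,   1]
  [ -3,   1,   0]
AB = 
  [  0,   6,  -3]
  [  9,  -1,  -1]

A is 2×2 and B is 2×3, so AB is 2×3. Each entry is (row of A)·(column of B):
AB[1,1] = (-3)(-3) + (3)(-3) = 0
AB[1,2] = (-3)(-1) + (3)(1) = 6
AB[1,3] = (-3)(1) + (3)(0) = -3
AB[2,1] = (-1)(-3) + (-2)(-3) = 9
AB[2,2] = (-1)(-1) + (-2)(1) = -1
AB[2,3] = (-1)(1) + (-2)(0) = -1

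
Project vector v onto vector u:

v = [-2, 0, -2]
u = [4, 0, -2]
v·u = (-2)(4) + (0)(0) + (-2)(-2) = -4
u·u = (4)² + (0)² + (-2)² = 20
proj_u(v) = (v·u / u·u) × u = (-4/20) × u = (-1/5) × u

proj_u(v) = [-4/5, 0, 2/5]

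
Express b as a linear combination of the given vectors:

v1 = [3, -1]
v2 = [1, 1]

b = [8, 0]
c1 = 2, c2 = 2

b = 2·v1 + 2·v2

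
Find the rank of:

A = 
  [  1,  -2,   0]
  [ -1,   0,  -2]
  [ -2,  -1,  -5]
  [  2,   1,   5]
Row reduce:
R2 → R2 + (1)·R1
R3 → R3 + (2)·R1
R4 → R4 - (2)·R1
R3 → R3 - (5/2)·R2
R4 → R4 + (5/2)·R2
REF = 
  [  1,  -2,   0]
  [  0,  -2,  -2]
  [  0,   0,   0]
  [  0,   0,   0]
Pivot columns: 1, 2 → 2 pivots.

rank(A) = 2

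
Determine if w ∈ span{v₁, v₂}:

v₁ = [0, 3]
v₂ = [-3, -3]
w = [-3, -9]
Yes

Form the augmented matrix and row-reduce:
[v₁|v₂|w] = 
  [  0,  -3,  -3]
  [  3,  -3,  -9]
Swap R1 ↔ R2
REF = 
  [  3,  -3,  -9]
  [  0,  -3,  -3]

No row of the form [0 0 | nonzero], so the system is consistent. Back-substitution gives c₁ = -2, c₂ = 1: w = (-2)·v₁ + (1)·v₂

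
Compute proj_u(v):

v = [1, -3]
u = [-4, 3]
v·u = (1)(-4) + (-3)(3) = -13
u·u = (-4)² + (3)² = 25
proj_u(v) = (v·u / u·u) × u = (-13/25) × u

proj_u(v) = [52/25, -39/25]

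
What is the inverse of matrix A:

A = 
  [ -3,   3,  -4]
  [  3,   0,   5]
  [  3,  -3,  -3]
det(A) = (-3)·((0)(-3) - (5)(-3)) - (3)·((3)(-3) - (5)(3)) + (-4)·((3)(-3) - (0)(3))
  = (-3)(15) - (3)(-24) + (-4)(-9)
  = 63
det(A) = 63 ≠ 0, so A is invertible.

Cofactors Cᵢⱼ = (-1)ⁱ⁺ʲ·Mᵢⱼ:
C = 
  [ 15,  24,  -9]
  [ 21,  21,   0]
  [ 15,   3,  -9]

adj(A) = Cᵀ:
adj(A) = 
  [ 15,  21,  15]
  [ 24,  21,   3]
  [ -9,   0,  -9]

A⁻¹ = (1/63) · adj(A):
A⁻¹ = 
  [5/21,  1/3, 5/21]
  [8/21,  1/3, 1/21]
  [-1/7,    0, -1/7]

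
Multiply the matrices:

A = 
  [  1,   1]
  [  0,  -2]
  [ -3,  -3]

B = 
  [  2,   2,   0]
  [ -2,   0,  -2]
AB = 
  [  0,   2,  -2]
  [  4,   0,   4]
  [  0,  -6,   6]

A is 3×2 and B is 2×3, so AB is 3×3. Each entry is (row of A)·(column of B):
AB[1,1] = (1)(2) + (1)(-2) = 0
AB[1,2] = (1)(2) + (1)(0) = 2
AB[1,3] = (1)(0) + (1)(-2) = -2
AB[2,1] = (0)(2) + (-2)(-2) = 4
AB[2,2] = (0)(2) + (-2)(0) = 0
AB[2,3] = (0)(0) + (-2)(-2) = 4
AB[3,1] = (-3)(2) + (-3)(-2) = 0
AB[3,2] = (-3)(2) + (-3)(0) = -6
AB[3,3] = (-3)(0) + (-3)(-2) = 6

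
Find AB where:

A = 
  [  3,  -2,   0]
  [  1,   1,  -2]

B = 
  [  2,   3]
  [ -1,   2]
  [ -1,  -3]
A is 2×3 and B is 3×2, so AB is 2×2. Each entry is (row of A)·(column of B):
AB[1,1] = (3)(2) + (-2)(-1) + (0)(-1) = 8
AB[1,2] = (3)(3) + (-2)(2) + (0)(-3) = 5
AB[2,1] = (1)(2) + (1)(-1) + (-2)(-1) = 3
AB[2,2] = (1)(3) + (1)(2) + (-2)(-3) = 11

AB = 
  [  8,   5]
  [  3,  11]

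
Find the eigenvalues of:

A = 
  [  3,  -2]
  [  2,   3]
tr(A) = 6, det(A) = 13
Characteristic polynomial: λ² - tr(A)λ + det(A) = λ² - 6λ + 13
λ² - 6λ + 13 = 0  ⇒  λ = (6 ± √((-6)² - 4·(13)))/2 = (6 ± √(-16))/2
  = 3 + 2i,  3 - 2i

λ = 3 + 2i, 3 - 2i  (≈ 3 + 2i, 3 - 2i)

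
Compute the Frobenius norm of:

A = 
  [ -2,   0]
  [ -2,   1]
||A||_F = 3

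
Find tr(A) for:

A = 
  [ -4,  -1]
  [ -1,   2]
-2

tr(A) = -4 + 2 = -2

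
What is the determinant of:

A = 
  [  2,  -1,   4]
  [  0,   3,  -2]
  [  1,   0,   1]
Cofactor expansion along row 1:
det(A) = (2)·((3)(1) - (-2)(0)) - (-1)·((0)(1) - (-2)(1)) + (4)·((0)(0) - (3)(1))
  = (2)(3) - (-1)(2) + (4)(-3)
  = -4

det(A) = -4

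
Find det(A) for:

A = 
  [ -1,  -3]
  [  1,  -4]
7

For a 2×2 matrix, det = ad - bc = (-1)(-4) - (-3)(1) = 7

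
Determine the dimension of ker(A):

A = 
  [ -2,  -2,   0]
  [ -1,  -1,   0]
nullity(A) = 2

Row reduce:
R2 → R2 - (1/2)·R1
REF = 
  [ -2,  -2,   0]
  [  0,   0,   0]
Pivot columns: 1 → 1 pivot.
rank(A) = 1, so nullity(A) = 3 - 1 = 2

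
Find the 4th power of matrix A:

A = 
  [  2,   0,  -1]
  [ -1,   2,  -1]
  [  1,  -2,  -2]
A^4 = 
  [ -1,  18,   2]
  [-43,  26,  11]
  [ 16,   4,  25]

A² = A·A:
A²[1,1] = (2)(2) + (0)(-1) + (-1)(1) = 3
A²[1,2] = (2)(0) + (0)(2) + (-1)(-2) = 2
A²[1,3] = (2)(-1) + (0)(-1) + (-1)(-2) = 0
A²[2,1] = (-1)(2) + (2)(-1) + (-1)(1) = -5
A²[2,2] = (-1)(0) + (2)(2) + (-1)(-2) = 6
A²[2,3] = (-1)(-1) + (2)(-1) + (-1)(-2) = 1
A²[3,1] = (1)(2) + (-2)(-1) + (-2)(1) = 2
A²[3,2] = (1)(0) + (-2)(2) + (-2)(-2) = 0
A²[3,3] = (1)(-1) + (-2)(-1) + (-2)(-2) = 5
A² = 
  [  3,   2,   0]
  [ -5,   6,   1]
  [  2,   0,   5]

A^3 = A^2·A:
A^3[1,1] = (3)(2) + (2)(-1) + (0)(1) = 4
A^3[1,2] = (3)(0) + (2)(2) + (0)(-2) = 4
A^3[1,3] = (3)(-1) + (2)(-1) + (0)(-2) = -5
A^3[2,1] = (-5)(2) + (6)(-1) + (1)(1) = -15
A^3[2,2] = (-5)(0) + (6)(2) + (1)(-2) = 10
A^3[2,3] = (-5)(-1) + (6)(-1) + (1)(-2) = -3
A^3[3,1] = (2)(2) + (0)(-1) + (5)(1) = 9
A^3[3,2] = (2)(0) + (0)(2) + (5)(-2) = -10
A^3[3,3] = (2)(-1) + (0)(-1) + (5)(-2) = -12
A^3 = 
  [  4,   4,  -5]
  [-15,  10,  -3]
  [  9, -10, -12]

A^4 = A^3·A:
A^4[1,1] = (4)(2) + (4)(-1) + (-5)(1) = -1
A^4[1,2] = (4)(0) + (4)(2) + (-5)(-2) = 18
A^4[1,3] = (4)(-1) + (4)(-1) + (-5)(-2) = 2
A^4[2,1] = (-15)(2) + (10)(-1) + (-3)(1) = -43
A^4[2,2] = (-15)(0) + (10)(2) + (-3)(-2) = 26
A^4[2,3] = (-15)(-1) + (10)(-1) + (-3)(-2) = 11
A^4[3,1] = (9)(2) + (-10)(-1) + (-12)(1) = 16
A^4[3,2] = (9)(0) + (-10)(2) + (-12)(-2) = 4
A^4[3,3] = (9)(-1) + (-10)(-1) + (-12)(-2) = 25
A^4 = 
  [ -1,  18,   2]
  [-43,  26,  11]
  [ 16,   4,  25]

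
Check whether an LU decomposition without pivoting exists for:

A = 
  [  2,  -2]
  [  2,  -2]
Yes.
A[1,1] = 2 ≠ 0, so Gaussian elimination proceeds without a row swap: multiplier ℓ₂₁ = (2)/(2) = 1, and U[2,2] = -2 - (1)(-2) = 0.
L = 
  [  1,   0]
  [  1,   1]
U = 
  [  2,  -2]
  [  0,   0]
Check row 2 of LU: [(1)(2), (1)(-2) + 0] = [2, -2] = row 2 of A ✓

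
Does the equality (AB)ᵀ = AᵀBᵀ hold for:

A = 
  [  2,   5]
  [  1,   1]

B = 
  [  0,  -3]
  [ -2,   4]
No

(AB)ᵀ = 
  [-10,  -2]
  [ 14,   1]

AᵀBᵀ = 
  [ -3,   0]
  [ -3,  -6]

The two matrices differ, so (AB)ᵀ ≠ AᵀBᵀ in general. The correct identity is (AB)ᵀ = BᵀAᵀ.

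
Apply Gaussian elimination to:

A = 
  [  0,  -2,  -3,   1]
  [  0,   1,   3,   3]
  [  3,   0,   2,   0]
Row operations:
Swap R1 ↔ R3
R3 → R3 + (2)·R2

Resulting echelon form:
REF = 
  [  3,   0,   2,   0]
  [  0,   1,   3,   3]
  [  0,   0,   3,   7]

Rank = 3 (number of non-zero pivot rows).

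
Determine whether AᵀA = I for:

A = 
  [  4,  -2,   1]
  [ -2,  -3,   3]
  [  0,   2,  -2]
No

AᵀA = 
  [ 20,  -2,  -2]
  [ -2,  17, -15]
  [ -2, -15,  14]
≠ I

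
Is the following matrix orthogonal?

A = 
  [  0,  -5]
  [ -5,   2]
No

AᵀA = 
  [ 25, -10]
  [-10,  29]
≠ I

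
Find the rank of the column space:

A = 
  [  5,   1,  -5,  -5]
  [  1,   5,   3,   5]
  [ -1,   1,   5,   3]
dim(Col(A)) = 3

Row reduce:
R2 → R2 - (1/5)·R1
R3 → R3 + (1/5)·R1
R3 → R3 - (1/4)·R2
REF = 
  [   5,    1,   -5,   -5]
  [   0, 24/5,    4,    6]
  [   0,    0,    3,  1/2]
Pivot columns: 1, 2, 3 → 3 pivots.
dim(Col(A)) = number of pivot columns = 3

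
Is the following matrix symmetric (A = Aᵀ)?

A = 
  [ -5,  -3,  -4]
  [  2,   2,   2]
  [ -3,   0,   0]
No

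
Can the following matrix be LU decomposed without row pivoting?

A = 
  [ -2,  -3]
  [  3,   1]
Yes.
A[1,1] = -2 ≠ 0, so Gaussian elimination proceeds without a row swap: multiplier ℓ₂₁ = (3)/(-2) = -3/2, and U[2,2] = 1 - (-3/2)(-3) = -7/2.
L = 
  [   1,    0]
  [-3/2,    1]
U = 
  [  -2,   -3]
  [   0, -7/2]
Check row 2 of LU: [(-3/2)(-2), (-3/2)(-3) + (-7/2)] = [3, 1] = row 2 of A ✓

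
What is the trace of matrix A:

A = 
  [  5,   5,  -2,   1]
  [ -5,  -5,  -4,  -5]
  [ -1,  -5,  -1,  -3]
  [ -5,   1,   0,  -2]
-3

tr(A) = 5 + -5 + -1 + -2 = -3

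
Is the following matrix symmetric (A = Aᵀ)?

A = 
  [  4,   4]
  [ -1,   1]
No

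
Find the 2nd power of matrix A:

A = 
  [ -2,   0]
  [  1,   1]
A² = A·A:
A²[1,1] = (-2)(-2) + (0)(1) = 4
A²[1,2] = (-2)(0) + (0)(1) = 0
A²[2,1] = (1)(-2) + (1)(1) = -1
A²[2,2] = (1)(0) + (1)(1) = 1
A² = 
  [  4,   0]
  [ -1,   1]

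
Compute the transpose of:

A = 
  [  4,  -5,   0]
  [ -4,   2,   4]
Aᵀ = 
  [  4,  -4]
  [ -5,   2]
  [  0,   4]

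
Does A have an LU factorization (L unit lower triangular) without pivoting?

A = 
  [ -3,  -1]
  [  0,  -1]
Yes.
A[1,1] = -3 ≠ 0, so Gaussian elimination proceeds without a row swap: multiplier ℓ₂₁ = (0)/(-3) = 0, and U[2,2] = -1 - (0)(-1) = -1.
L = 
  [  1,   0]
  [  0,   1]
U = 
  [ -3,  -1]
  [  0,  -1]
Check row 2 of LU: [(0)(-3), (0)(-1) + (-1)] = [0, -1] = row 2 of A ✓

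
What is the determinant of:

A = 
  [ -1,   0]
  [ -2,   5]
-5

For a 2×2 matrix, det = ad - bc = (-1)(5) - (0)(-2) = -5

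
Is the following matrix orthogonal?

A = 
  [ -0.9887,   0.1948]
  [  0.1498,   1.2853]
No

AᵀA = 
  [  1,  -0.0001]
  [ -0.0001,   1.6899]
≠ I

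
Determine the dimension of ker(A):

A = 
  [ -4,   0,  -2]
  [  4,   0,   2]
nullity(A) = 2

Row reduce:
R2 → R2 + (1)·R1
REF = 
  [ -4,   0,  -2]
  [  0,   0,   0]
Pivot columns: 1 → 1 pivot.
rank(A) = 1, so nullity(A) = 3 - 1 = 2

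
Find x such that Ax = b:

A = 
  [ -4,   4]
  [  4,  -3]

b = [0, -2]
Row reduce the augmented matrix [A|b]:
R2 → R2 + (1)·R1
REF = 
  [ -4,   4,   0]
  [  0,   1,  -2]

Back-substitution:
x₂ = (-2) / 1 = -2
x₁ = (0 - (4)(-2)) / (-4) = -2

x = [-2, -2]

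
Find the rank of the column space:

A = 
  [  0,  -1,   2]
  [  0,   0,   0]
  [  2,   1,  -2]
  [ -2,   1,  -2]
Row reduce:
Swap R1 ↔ R3
R4 → R4 + (1)·R1
Swap R2 ↔ R3
R4 → R4 + (2)·R2
REF = 
  [  2,   1,  -2]
  [  0,  -1,   2]
  [  0,   0,   0]
  [  0,   0,   0]
Pivot columns: 1, 2 → 2 pivots.
dim(Col(A)) = number of pivot columns = 2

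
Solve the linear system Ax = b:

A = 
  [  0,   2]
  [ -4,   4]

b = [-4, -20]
x = [3, -2]

Row reduce the augmented matrix [A|b]:
Swap R1 ↔ R2
REF = 
  [ -4,   4, -20]
  [  0,   2,  -4]

Back-substitution:
x₂ = (-4) / 2 = -2
x₁ = (-20 - (4)(-2)) / (-4) = 3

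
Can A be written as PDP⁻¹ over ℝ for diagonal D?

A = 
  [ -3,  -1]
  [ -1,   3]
Yes

tr(A) = 0, det(A) = -10
Characteristic polynomial: λ² - tr(A)λ + det(A) = λ² - 10
λ² - 10 = 0  ⇒  λ = (0 ± √((0)² - 4·(-10)))/2 = (0 ± √(40))/2
  = √10,  -√10
Eigenvalues: √10, -√10  (≈ 3.162, -3.162)
The two irrational eigenvalues are distinct (simple), so each has alg. mult. = geom. mult. = 1.
Sum of geometric multiplicities equals n, so A has n independent eigenvectors.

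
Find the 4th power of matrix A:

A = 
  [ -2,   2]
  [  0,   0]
A² = A·A:
A²[1,1] = (-2)(-2) + (2)(0) = 4
A²[1,2] = (-2)(2) + (2)(0) = -4
A²[2,1] = (0)(-2) + (0)(0) = 0
A²[2,2] = (0)(2) + (0)(0) = 0
A² = 
  [  4,  -4]
  [  0,   0]

A^3 = A^2·A:
A^3[1,1] = (4)(-2) + (-4)(0) = -8
A^3[1,2] = (4)(2) + (-4)(0) = 8
A^3[2,1] = (0)(-2) + (0)(0) = 0
A^3[2,2] = (0)(2) + (0)(0) = 0
A^3 = 
  [ -8,   8]
  [  0,   0]

A^4 = A^3·A:
A^4[1,1] = (-8)(-2) + (8)(0) = 16
A^4[1,2] = (-8)(2) + (8)(0) = -16
A^4[2,1] = (0)(-2) + (0)(0) = 0
A^4[2,2] = (0)(2) + (0)(0) = 0
A^4 = 
  [ 16, -16]
  [  0,   0]

Therefore
A^4 = 
  [ 16, -16]
  [  0,   0]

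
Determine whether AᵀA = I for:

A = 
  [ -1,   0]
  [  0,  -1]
Yes

AᵀA = 
  [  1,   0]
  [  0,   1]
= I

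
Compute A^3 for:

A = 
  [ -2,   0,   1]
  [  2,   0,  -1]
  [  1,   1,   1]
A² = A·A:
A²[1,1] = (-2)(-2) + (0)(2) + (1)(1) = 5
A²[1,2] = (-2)(0) + (0)(0) + (1)(1) = 1
A²[1,3] = (-2)(1) + (0)(-1) + (1)(1) = -1
A²[2,1] = (2)(-2) + (0)(2) + (-1)(1) = -5
A²[2,2] = (2)(0) + (0)(0) + (-1)(1) = -1
A²[2,3] = (2)(1) + (0)(-1) + (-1)(1) = 1
A²[3,1] = (1)(-2) + (1)(2) + (1)(1) = 1
A²[3,2] = (1)(0) + (1)(0) + (1)(1) = 1
A²[3,3] = (1)(1) + (1)(-1) + (1)(1) = 1
A² = 
  [  5,   1,  -1]
  [ -5,  -1,   1]
  [  1,   1,   1]

A^3 = A^2·A:
A^3[1,1] = (5)(-2) + (1)(2) + (-1)(1) = -9
A^3[1,2] = (5)(0) + (1)(0) + (-1)(1) = -1
A^3[1,3] = (5)(1) + (1)(-1) + (-1)(1) = 3
A^3[2,1] = (-5)(-2) + (-1)(2) + (1)(1) = 9
A^3[2,2] = (-5)(0) + (-1)(0) + (1)(1) = 1
A^3[2,3] = (-5)(1) + (-1)(-1) + (1)(1) = -3
A^3[3,1] = (1)(-2) + (1)(2) + (1)(1) = 1
A^3[3,2] = (1)(0) + (1)(0) + (1)(1) = 1
A^3[3,3] = (1)(1) + (1)(-1) + (1)(1) = 1
A^3 = 
  [ -9,  -1,   3]
  [  9,   1,  -3]
  [  1,   1,   1]

Therefore
A^3 = 
  [ -9,  -1,   3]
  [  9,   1,  -3]
  [  1,   1,   1]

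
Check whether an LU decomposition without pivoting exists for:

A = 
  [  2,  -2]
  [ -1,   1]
Yes.
A[1,1] = 2 ≠ 0, so Gaussian elimination proceeds without a row swap: multiplier ℓ₂₁ = (-1)/(2) = -1/2, and U[2,2] = 1 - (-1/2)(-2) = 0.
L = 
  [   1,    0]
  [-1/2,    1]
U = 
  [  2,  -2]
  [  0,   0]
Check row 2 of LU: [(-1/2)(2), (-1/2)(-2) + 0] = [-1, 1] = row 2 of A ✓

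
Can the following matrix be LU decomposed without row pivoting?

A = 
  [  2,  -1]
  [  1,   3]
Yes.
A[1,1] = 2 ≠ 0, so Gaussian elimination proceeds without a row swap: multiplier ℓ₂₁ = (1)/(2) = 1/2, and U[2,2] = 3 - (1/2)(-1) = 7/2.
L = 
  [  1,   0]
  [1/2,   1]
U = 
  [  2,  -1]
  [  0, 7/2]
Check row 2 of LU: [(1/2)(2), (1/2)(-1) + (7/2)] = [1, 3] = row 2 of A ✓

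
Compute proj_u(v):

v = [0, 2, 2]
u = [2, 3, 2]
v·u = (0)(2) + (2)(3) + (2)(2) = 10
u·u = (2)² + (3)² + (2)² = 17
proj_u(v) = (v·u / u·u) × u = (10/17) × u

proj_u(v) = [20/17, 30/17, 20/17]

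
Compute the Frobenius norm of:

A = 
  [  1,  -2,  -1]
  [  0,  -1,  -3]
||A||_F = 4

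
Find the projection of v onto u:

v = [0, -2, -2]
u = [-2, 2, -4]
v·u = (0)(-2) + (-2)(2) + (-2)(-4) = 4
u·u = (-2)² + (2)² + (-4)² = 24
proj_u(v) = (v·u / u·u) × u = (4/24) × u = (1/6) × u

proj_u(v) = [-1/3, 1/3, -2/3]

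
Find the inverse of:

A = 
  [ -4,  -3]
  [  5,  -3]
det(A) = (-4)(-3) - (-3)(5) = 27
For a 2×2 matrix, A⁻¹ = (1/det(A)) · [[d, -b], [-c, a]]
    = (1/27) · [[-3, 3], [-5, -4]]

A⁻¹ = 
  [ -1/9,   1/9]
  [-5/27, -4/27]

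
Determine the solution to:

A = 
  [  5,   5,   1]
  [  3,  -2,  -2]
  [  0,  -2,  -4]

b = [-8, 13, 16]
x = [1, -2, -3]

Row reduce the augmented matrix [A|b]:
R2 → R2 - (3/5)·R1
R3 → R3 - (2/5)·R2
REF = 
  [     5,      5,      1,     -8]
  [     0,     -5,  -13/5,   89/5]
  [     0,      0, -74/25, 222/25]

Back-substitution:
x₃ = (222/25) / (-74/25) = -3
x₂ = (89/5 - (-13/5)(-3)) / (-5) = -2
x₁ = (-8 - (5)(-2) - (1)(-3)) / 5 = 1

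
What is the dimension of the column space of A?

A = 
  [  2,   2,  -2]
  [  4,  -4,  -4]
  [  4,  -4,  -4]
dim(Col(A)) = 2

Row reduce:
R2 → R2 - (2)·R1
R3 → R3 - (2)·R1
R3 → R3 - (1)·R2
REF = 
  [  2,   2,  -2]
  [  0,  -8,   0]
  [  0,   0,   0]
Pivot columns: 1, 2 → 2 pivots.
dim(Col(A)) = number of pivot columns = 2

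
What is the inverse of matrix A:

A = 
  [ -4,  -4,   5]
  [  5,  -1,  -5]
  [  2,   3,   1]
det(A) = (-4)·((-1)(1) - (-5)(3)) - (-4)·((5)(1) - (-5)(2)) + (5)·((5)(3) - (-1)(2))
  = (-4)(14) - (-4)(15) + (5)(17)
  = 89
det(A) = 89 ≠ 0, so A is invertible.

Cofactors Cᵢⱼ = (-1)ⁱ⁺ʲ·Mᵢⱼ:
C = 
  [ 14, -15,  17]
  [ 19, -14,   4]
  [ 25,   5,  24]

adj(A) = Cᵀ:
adj(A) = 
  [ 14,  19,  25]
  [-15, -14,   5]
  [ 17,   4,  24]

A⁻¹ = (1/89) · adj(A):
A⁻¹ = 
  [ 14/89,  19/89,  25/89]
  [-15/89, -14/89,   5/89]
  [ 17/89,   4/89,  24/89]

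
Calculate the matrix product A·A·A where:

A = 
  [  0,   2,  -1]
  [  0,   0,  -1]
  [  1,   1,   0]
A² = A·A:
A²[1,1] = (0)(0) + (2)(0) + (-1)(1) = -1
A²[1,2] = (0)(2) + (2)(0) + (-1)(1) = -1
A²[1,3] = (0)(-1) + (2)(-1) + (-1)(0) = -2
A²[2,1] = (0)(0) + (0)(0) + (-1)(1) = -1
A²[2,2] = (0)(2) + (0)(0) + (-1)(1) = -1
A²[2,3] = (0)(-1) + (0)(-1) + (-1)(0) = 0
A²[3,1] = (1)(0) + (1)(0) + (0)(1) = 0
A²[3,2] = (1)(2) + (1)(0) + (0)(1) = 2
A²[3,3] = (1)(-1) + (1)(-1) + (0)(0) = -2
A² = 
  [ -1,  -1,  -2]
  [ -1,  -1,   0]
  [  0,   2,  -2]

A^3 = A^2·A:
A^3[1,1] = (-1)(0) + (-1)(0) + (-2)(1) = -2
A^3[1,2] = (-1)(2) + (-1)(0) + (-2)(1) = -4
A^3[1,3] = (-1)(-1) + (-1)(-1) + (-2)(0) = 2
A^3[2,1] = (-1)(0) + (-1)(0) + (0)(1) = 0
A^3[2,2] = (-1)(2) + (-1)(0) + (0)(1) = -2
A^3[2,3] = (-1)(-1) + (-1)(-1) + (0)(0) = 2
A^3[3,1] = (0)(0) + (2)(0) + (-2)(1) = -2
A^3[3,2] = (0)(2) + (2)(0) + (-2)(1) = -2
A^3[3,3] = (0)(-1) + (2)(-1) + (-2)(0) = -2
A^3 = 
  [ -2,  -4,   2]
  [  0,  -2,   2]
  [ -2,  -2,  -2]

Therefore
A^3 = 
  [ -2,  -4,   2]
  [  0,  -2,   2]
  [ -2,  -2,  -2]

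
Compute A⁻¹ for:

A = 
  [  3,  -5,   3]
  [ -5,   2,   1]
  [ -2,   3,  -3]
det(A) = (3)·((2)(-3) - (1)(3)) - (-5)·((-5)(-3) - (1)(-2)) + (3)·((-5)(3) - (2)(-2))
  = (3)(-9) - (-5)(17) + (3)(-11)
  = 25
det(A) = 25 ≠ 0, so A is invertible.

Cofactors Cᵢⱼ = (-1)ⁱ⁺ʲ·Mᵢⱼ:
C = 
  [ -9, -17, -11]
  [ -6,  -3,   1]
  [-11, -18, -19]

adj(A) = Cᵀ:
adj(A) = 
  [ -9,  -6, -11]
  [-17,  -3, -18]
  [-11,   1, -19]

A⁻¹ = (1/25) · adj(A):
A⁻¹ = 
  [ -9/25,  -6/25, -11/25]
  [-17/25,  -3/25, -18/25]
  [-11/25,   1/25, -19/25]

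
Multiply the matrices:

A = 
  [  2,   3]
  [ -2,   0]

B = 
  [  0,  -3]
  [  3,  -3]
A is 2×2 and B is 2×2, so AB is 2×2. Each entry is (row of A)·(column of B):
AB[1,1] = (2)(0) + (3)(3) = 9
AB[1,2] = (2)(-3) + (3)(-3) = -15
AB[2,1] = (-2)(0) + (0)(3) = 0
AB[2,2] = (-2)(-3) + (0)(-3) = 6

AB = 
  [  9, -15]
  [  0,   6]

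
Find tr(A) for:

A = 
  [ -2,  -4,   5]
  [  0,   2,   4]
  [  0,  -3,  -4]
-4

tr(A) = -2 + 2 + -4 = -4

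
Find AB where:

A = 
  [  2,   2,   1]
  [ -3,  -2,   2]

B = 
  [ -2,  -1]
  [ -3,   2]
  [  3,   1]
AB = 
  [ -7,   3]
  [ 18,   1]

A is 2×3 and B is 3×2, so AB is 2×2. Each entry is (row of A)·(column of B):
AB[1,1] = (2)(-2) + (2)(-3) + (1)(3) = -7
AB[1,2] = (2)(-1) + (2)(2) + (1)(1) = 3
AB[2,1] = (-3)(-2) + (-2)(-3) + (2)(3) = 18
AB[2,2] = (-3)(-1) + (-2)(2) + (2)(1) = 1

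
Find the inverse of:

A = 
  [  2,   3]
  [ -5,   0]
det(A) = (2)(0) - (3)(-5) = 15
For a 2×2 matrix, A⁻¹ = (1/det(A)) · [[d, -b], [-c, a]]
    = (1/15) · [[0, -3], [5, 2]]

A⁻¹ = 
  [   0, -1/5]
  [ 1/3, 2/15]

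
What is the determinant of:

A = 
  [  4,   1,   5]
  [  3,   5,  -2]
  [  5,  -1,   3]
Cofactor expansion along row 1:
det(A) = (4)·((5)(3) - (-2)(-1)) - (1)·((3)(3) - (-2)(5)) + (5)·((3)(-1) - (5)(5))
  = (4)(13) - (1)(19) + (5)(-28)
  = -107

det(A) = -107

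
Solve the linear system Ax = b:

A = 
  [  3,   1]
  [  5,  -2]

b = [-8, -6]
x = [-2, -2]

Row reduce the augmented matrix [A|b]:
R2 → R2 - (5/3)·R1
REF = 
  [    3,     1,    -8]
  [    0, -11/3,  22/3]

Back-substitution:
x₂ = (22/3) / (-11/3) = -2
x₁ = (-8 - (1)(-2)) / 3 = -2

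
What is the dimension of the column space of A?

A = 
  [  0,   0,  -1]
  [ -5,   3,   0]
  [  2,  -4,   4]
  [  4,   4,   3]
dim(Col(A)) = 3

Row reduce:
Swap R1 ↔ R2
R3 → R3 + (2/5)·R1
R4 → R4 + (4/5)·R1
Swap R2 ↔ R3
R4 → R4 + (16/7)·R2
R4 → R4 + (85/7)·R3
REF = 
  [   -5,     3,     0]
  [    0, -14/5,     4]
  [    0,     0,    -1]
  [    0,     0,     0]
Pivot columns: 1, 2, 3 → 3 pivots.
dim(Col(A)) = number of pivot columns = 3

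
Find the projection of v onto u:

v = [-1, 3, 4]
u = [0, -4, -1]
v·u = (-1)(0) + (3)(-4) + (4)(-1) = -16
u·u = (0)² + (-4)² + (-1)² = 17
proj_u(v) = (v·u / u·u) × u = (-16/17) × u

proj_u(v) = [0, 64/17, 16/17]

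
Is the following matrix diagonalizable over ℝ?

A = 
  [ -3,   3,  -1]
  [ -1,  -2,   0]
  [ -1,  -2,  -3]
No

Characteristic polynomial: det(λI - A) = λ³ + 8λ² + 23λ + 27
By the rational root theorem any rational root is an integer dividing 27; none of those is a root, so p(λ) has no rational roots and hence (being an irreducible cubic) no repeated roots.
Discriminant of the cubic: Δ = -367
Δ < 0 ⇒ one real eigenvalue and a complex-conjugate pair: λ ≈ -3.844, -2.078 + 1.645i, -2.078 - 1.645i
Has complex eigenvalues (not diagonalizable over ℝ).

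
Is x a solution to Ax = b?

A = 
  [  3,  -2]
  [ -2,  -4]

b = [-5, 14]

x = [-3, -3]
No

Ax = [-3, 18] ≠ b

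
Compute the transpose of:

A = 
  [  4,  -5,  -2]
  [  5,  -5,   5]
Aᵀ = 
  [  4,   5]
  [ -5,  -5]
  [ -2,   5]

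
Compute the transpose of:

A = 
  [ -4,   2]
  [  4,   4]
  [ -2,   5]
Aᵀ = 
  [ -4,   4,  -2]
  [  2,   4,   5]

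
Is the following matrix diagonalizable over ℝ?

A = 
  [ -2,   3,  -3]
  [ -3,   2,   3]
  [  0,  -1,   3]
No

Characteristic polynomial: det(λI - A) = λ³ - 3λ² + 8λ
The constant term is 0, so λ = 0 is a root: p(λ) = λ(λ² - 3λ + 8)
λ² - 3λ + 8 = 0  ⇒  λ = (3 ± √((-3)² - 4·(8)))/2 = (3 ± √(-23))/2
  = (3 + i√23)/2,  (3 - i√23)/2
Eigenvalues: 0, (3 + i√23)/2, (3 - i√23)/2  (≈ 0, 1.5 + 2.398i, 1.5 - 2.398i)
Has complex eigenvalues (not diagonalizable over ℝ).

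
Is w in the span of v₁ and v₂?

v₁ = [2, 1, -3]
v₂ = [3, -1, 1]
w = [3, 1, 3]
No

Form the augmented matrix and row-reduce:
[v₁|v₂|w] = 
  [  2,   3,   3]
  [  1,  -1,   1]
  [ -3,   1,   3]
R2 → R2 - (1/2)·R1
R3 → R3 + (3/2)·R1
R3 → R3 + (11/5)·R2
REF = 
  [   2,    3,    3]
  [   0, -5/2, -1/2]
  [   0,    0, 32/5]

Row 3 reads [0 0 | 32/5], i.e. 0 = 32/5, so the system is inconsistent and w ∉ span{v₁, v₂}.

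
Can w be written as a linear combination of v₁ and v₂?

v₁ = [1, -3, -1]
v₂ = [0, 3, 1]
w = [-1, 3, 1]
Yes

Form the augmented matrix and row-reduce:
[v₁|v₂|w] = 
  [  1,   0,  -1]
  [ -3,   3,   3]
  [ -1,   1,   1]
R2 → R2 + (3)·R1
R3 → R3 + (1)·R1
R3 → R3 - (1/3)·R2
REF = 
  [  1,   0,  -1]
  [  0,   3,   0]
  [  0,   0,   0]

No row of the form [0 0 | nonzero], so the system is consistent. Back-substitution gives c₁ = -1, c₂ = 0: w = (-1)·v₁ + (0)·v₂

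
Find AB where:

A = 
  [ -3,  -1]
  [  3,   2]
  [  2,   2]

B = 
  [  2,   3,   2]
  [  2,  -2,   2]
AB = 
  [ -8,  -7,  -8]
  [ 10,   5,  10]
  [  8,   2,   8]

A is 3×2 and B is 2×3, so AB is 3×3. Each entry is (row of A)·(column of B):
AB[1,1] = (-3)(2) + (-1)(2) = -8
AB[1,2] = (-3)(3) + (-1)(-2) = -7
AB[1,3] = (-3)(2) + (-1)(2) = -8
AB[2,1] = (3)(2) + (2)(2) = 10
AB[2,2] = (3)(3) + (2)(-2) = 5
AB[2,3] = (3)(2) + (2)(2) = 10
AB[3,1] = (2)(2) + (2)(2) = 8
AB[3,2] = (2)(3) + (2)(-2) = 2
AB[3,3] = (2)(2) + (2)(2) = 8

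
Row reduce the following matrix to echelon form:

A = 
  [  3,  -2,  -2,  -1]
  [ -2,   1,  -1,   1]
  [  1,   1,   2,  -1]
Row operations:
R2 → R2 + (2/3)·R1
R3 → R3 - (1/3)·R1
R3 → R3 + (5)·R2

Resulting echelon form:
REF = 
  [   3,   -2,   -2,   -1]
  [   0, -1/3, -7/3,  1/3]
  [   0,    0,   -9,    1]

Rank = 3 (number of non-zero pivot rows).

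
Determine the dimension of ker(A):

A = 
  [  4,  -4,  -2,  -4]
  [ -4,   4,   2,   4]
nullity(A) = 3

Row reduce:
R2 → R2 + (1)·R1
REF = 
  [  4,  -4,  -2,  -4]
  [  0,   0,   0,   0]
Pivot columns: 1 → 1 pivot.
rank(A) = 1, so nullity(A) = 4 - 1 = 3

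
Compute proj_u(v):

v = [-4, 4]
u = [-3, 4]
v·u = (-4)(-3) + (4)(4) = 28
u·u = (-3)² + (4)² = 25
proj_u(v) = (v·u / u·u) × u = (28/25) × u

proj_u(v) = [-84/25, 112/25]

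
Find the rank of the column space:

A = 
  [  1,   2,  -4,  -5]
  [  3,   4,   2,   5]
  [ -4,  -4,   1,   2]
dim(Col(A)) = 3

Row reduce:
R2 → R2 - (3)·R1
R3 → R3 + (4)·R1
R3 → R3 + (2)·R2
REF = 
  [  1,   2,  -4,  -5]
  [  0,  -2,  14,  20]
  [  0,   0,  13,  22]
Pivot columns: 1, 2, 3 → 3 pivots.
dim(Col(A)) = number of pivot columns = 3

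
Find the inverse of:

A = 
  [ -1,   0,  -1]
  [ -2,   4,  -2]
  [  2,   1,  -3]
det(A) = (-1)·((4)(-3) - (-2)(1)) - (0)·((-2)(-3) - (-2)(2)) + (-1)·((-2)(1) - (4)(2))
  = (-1)(-10) - (0)(10) + (-1)(-10)
  = 20
det(A) = 20 ≠ 0, so A is invertible.

Cofactors Cᵢⱼ = (-1)ⁱ⁺ʲ·Mᵢⱼ:
C = 
  [-10, -10, -10]
  [ -1,   5,   1]
  [  4,   0,  -4]

adj(A) = Cᵀ:
adj(A) = 
  [-10,  -1,   4]
  [-10,   5,   0]
  [-10,   1,  -4]

A⁻¹ = (1/20) · adj(A):
A⁻¹ = 
  [ -1/2, -1/20,   1/5]
  [ -1/2,   1/4,     0]
  [ -1/2,  1/20,  -1/5]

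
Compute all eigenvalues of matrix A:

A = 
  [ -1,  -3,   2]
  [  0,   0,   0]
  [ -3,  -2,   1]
Characteristic polynomial: det(λI - A) = λ³ + 5λ
The constant term is 0, so λ = 0 is a root: p(λ) = λ(λ² + 5)
λ² + 5 = 0  ⇒  λ = (0 ± √((0)² - 4·(5)))/2 = (0 ± √(-20))/2
  = i√5,  -i√5

λ = 0, i√5, -i√5  (≈ 0, 0 + 2.236i, 0 - 2.236i)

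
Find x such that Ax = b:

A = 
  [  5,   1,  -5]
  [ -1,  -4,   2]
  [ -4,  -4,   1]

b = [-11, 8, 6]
Row reduce the augmented matrix [A|b]:
R2 → R2 + (1/5)·R1
R3 → R3 + (4/5)·R1
R3 → R3 - (16/19)·R2
REF = 
  [      5,       1,      -5,     -11]
  [      0,   -19/5,       1,    29/5]
  [      0,       0,  -73/19, -146/19]

Back-substitution:
x₃ = (-146/19) / (-73/19) = 2
x₂ = (29/5 - (1)(2)) / (-19/5) = -1
x₁ = (-11 - (1)(-1) - (-5)(2)) / 5 = 0

x = [0, -1, 2]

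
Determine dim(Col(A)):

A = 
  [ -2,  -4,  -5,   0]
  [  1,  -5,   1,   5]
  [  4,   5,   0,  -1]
Row reduce:
R2 → R2 + (1/2)·R1
R3 → R3 + (2)·R1
R3 → R3 - (3/7)·R2
REF = 
  [     -2,      -4,      -5,       0]
  [      0,      -7,    -3/2,       5]
  [      0,       0, -131/14,   -22/7]
Pivot columns: 1, 2, 3 → 3 pivots.
dim(Col(A)) = number of pivot columns = 3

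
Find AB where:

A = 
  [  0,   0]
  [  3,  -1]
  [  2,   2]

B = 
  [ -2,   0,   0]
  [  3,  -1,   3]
A is 3×2 and B is 2×3, so AB is 3×3. Each entry is (row of A)·(column of B):
AB[1,1] = (0)(-2) + (0)(3) = 0
AB[1,2] = (0)(0) + (0)(-1) = 0
AB[1,3] = (0)(0) + (0)(3) = 0
AB[2,1] = (3)(-2) + (-1)(3) = -9
AB[2,2] = (3)(0) + (-1)(-1) = 1
AB[2,3] = (3)(0) + (-1)(3) = -3
AB[3,1] = (2)(-2) + (2)(3) = 2
AB[3,2] = (2)(0) + (2)(-1) = -2
AB[3,3] = (2)(0) + (2)(3) = 6

AB = 
  [  0,   0,   0]
  [ -9,   1,  -3]
  [  2,  -2,   6]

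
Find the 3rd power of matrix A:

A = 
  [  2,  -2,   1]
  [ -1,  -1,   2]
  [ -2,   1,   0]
A² = A·A:
A²[1,1] = (2)(2) + (-2)(-1) + (1)(-2) = 4
A²[1,2] = (2)(-2) + (-2)(-1) + (1)(1) = -1
A²[1,3] = (2)(1) + (-2)(2) + (1)(0) = -2
A²[2,1] = (-1)(2) + (-1)(-1) + (2)(-2) = -5
A²[2,2] = (-1)(-2) + (-1)(-1) + (2)(1) = 5
A²[2,3] = (-1)(1) + (-1)(2) + (2)(0) = -3
A²[3,1] = (-2)(2) + (1)(-1) + (0)(-2) = -5
A²[3,2] = (-2)(-2) + (1)(-1) + (0)(1) = 3
A²[3,3] = (-2)(1) + (1)(2) + (0)(0) = 0
A² = 
  [  4,  -1,  -2]
  [ -5,   5,  -3]
  [ -5,   3,   0]

A^3 = A^2·A:
A^3[1,1] = (4)(2) + (-1)(-1) + (-2)(-2) = 13
A^3[1,2] = (4)(-2) + (-1)(-1) + (-2)(1) = -9
A^3[1,3] = (4)(1) + (-1)(2) + (-2)(0) = 2
A^3[2,1] = (-5)(2) + (5)(-1) + (-3)(-2) = -9
A^3[2,2] = (-5)(-2) + (5)(-1) + (-3)(1) = 2
A^3[2,3] = (-5)(1) + (5)(2) + (-3)(0) = 5
A^3[3,1] = (-5)(2) + (3)(-1) + (0)(-2) = -13
A^3[3,2] = (-5)(-2) + (3)(-1) + (0)(1) = 7
A^3[3,3] = (-5)(1) + (3)(2) + (0)(0) = 1
A^3 = 
  [ 13,  -9,   2]
  [ -9,   2,   5]
  [-13,   7,   1]

Therefore
A^3 = 
  [ 13,  -9,   2]
  [ -9,   2,   5]
  [-13,   7,   1]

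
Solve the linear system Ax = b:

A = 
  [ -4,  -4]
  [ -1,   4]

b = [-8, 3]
Row reduce the augmented matrix [A|b]:
R2 → R2 - (1/4)·R1
REF = 
  [ -4,  -4,  -8]
  [  0,   5,   5]

Back-substitution:
x₂ = 5 / 5 = 1
x₁ = (-8 - (-4)(1)) / (-4) = 1

x = [1, 1]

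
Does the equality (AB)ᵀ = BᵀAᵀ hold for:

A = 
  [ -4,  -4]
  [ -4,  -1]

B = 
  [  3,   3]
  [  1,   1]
Yes

(AB)ᵀ = 
  [-16, -13]
  [-16, -13]

BᵀAᵀ = 
  [-16, -13]
  [-16, -13]

Both sides are equal — this is the standard identity (AB)ᵀ = BᵀAᵀ, which holds for all A, B.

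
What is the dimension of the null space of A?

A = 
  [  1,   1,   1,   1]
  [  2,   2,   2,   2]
nullity(A) = 3

Row reduce:
R2 → R2 - (2)·R1
REF = 
  [  1,   1,   1,   1]
  [  0,   0,   0,   0]
Pivot columns: 1 → 1 pivot.
rank(A) = 1, so nullity(A) = 4 - 1 = 3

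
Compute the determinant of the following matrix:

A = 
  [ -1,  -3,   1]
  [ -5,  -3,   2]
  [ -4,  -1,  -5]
75

Cofactor expansion along row 1:
det(A) = (-1)·((-3)(-5) - (2)(-1)) - (-3)·((-5)(-5) - (2)(-4)) + (1)·((-5)(-1) - (-3)(-4))
  = (-1)(17) - (-3)(33) + (1)(-7)
  = 75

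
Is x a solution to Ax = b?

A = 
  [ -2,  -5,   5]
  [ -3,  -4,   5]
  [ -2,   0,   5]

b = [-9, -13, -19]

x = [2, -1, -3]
No

Ax = [-14, -17, -19] ≠ b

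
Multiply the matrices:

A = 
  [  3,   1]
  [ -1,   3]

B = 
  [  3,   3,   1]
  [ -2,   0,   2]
A is 2×2 and B is 2×3, so AB is 2×3. Each entry is (row of A)·(column of B):
AB[1,1] = (3)(3) + (1)(-2) = 7
AB[1,2] = (3)(3) + (1)(0) = 9
AB[1,3] = (3)(1) + (1)(2) = 5
AB[2,1] = (-1)(3) + (3)(-2) = -9
AB[2,2] = (-1)(3) + (3)(0) = -3
AB[2,3] = (-1)(1) + (3)(2) = 5

AB = 
  [  7,   9,   5]
  [ -9,  -3,   5]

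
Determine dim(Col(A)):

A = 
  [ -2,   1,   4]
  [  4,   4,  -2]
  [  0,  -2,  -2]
Row reduce:
R2 → R2 + (2)·R1
R3 → R3 + (1/3)·R2
REF = 
  [ -2,   1,   4]
  [  0,   6,   6]
  [  0,   0,   0]
Pivot columns: 1, 2 → 2 pivots.
dim(Col(A)) = number of pivot columns = 2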